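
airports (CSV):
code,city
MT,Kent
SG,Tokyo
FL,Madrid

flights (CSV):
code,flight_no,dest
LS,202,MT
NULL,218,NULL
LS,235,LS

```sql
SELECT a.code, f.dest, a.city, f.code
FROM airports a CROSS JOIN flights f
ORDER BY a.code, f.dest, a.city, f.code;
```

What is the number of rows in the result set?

9

CROSS JOIN pairs every row of `airports` with every row of `flights`: 3 × 3 = 9 rows.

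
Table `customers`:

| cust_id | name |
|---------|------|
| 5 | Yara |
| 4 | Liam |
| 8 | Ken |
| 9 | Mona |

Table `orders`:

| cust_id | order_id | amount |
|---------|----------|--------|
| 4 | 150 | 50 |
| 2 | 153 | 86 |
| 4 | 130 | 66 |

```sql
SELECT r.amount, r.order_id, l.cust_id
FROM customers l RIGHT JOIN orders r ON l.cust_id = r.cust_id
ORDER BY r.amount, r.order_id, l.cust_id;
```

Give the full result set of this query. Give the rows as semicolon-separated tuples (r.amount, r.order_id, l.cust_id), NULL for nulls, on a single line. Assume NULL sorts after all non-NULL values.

(50, 150, 4); (66, 130, 4); (86, 153, NULL)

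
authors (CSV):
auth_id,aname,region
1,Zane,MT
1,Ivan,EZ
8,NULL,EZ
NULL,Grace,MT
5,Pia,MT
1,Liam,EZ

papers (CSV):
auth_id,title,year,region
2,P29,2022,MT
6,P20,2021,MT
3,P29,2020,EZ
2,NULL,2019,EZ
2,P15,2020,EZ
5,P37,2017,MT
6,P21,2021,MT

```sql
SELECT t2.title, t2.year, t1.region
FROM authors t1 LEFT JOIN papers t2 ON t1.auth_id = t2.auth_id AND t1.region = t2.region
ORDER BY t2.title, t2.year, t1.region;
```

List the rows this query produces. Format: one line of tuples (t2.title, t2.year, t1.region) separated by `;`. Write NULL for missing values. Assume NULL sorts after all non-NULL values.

(P37, 2017, MT); (NULL, NULL, EZ); (NULL, NULL, EZ); (NULL, NULL, EZ); (NULL, NULL, MT); (NULL, NULL, MT)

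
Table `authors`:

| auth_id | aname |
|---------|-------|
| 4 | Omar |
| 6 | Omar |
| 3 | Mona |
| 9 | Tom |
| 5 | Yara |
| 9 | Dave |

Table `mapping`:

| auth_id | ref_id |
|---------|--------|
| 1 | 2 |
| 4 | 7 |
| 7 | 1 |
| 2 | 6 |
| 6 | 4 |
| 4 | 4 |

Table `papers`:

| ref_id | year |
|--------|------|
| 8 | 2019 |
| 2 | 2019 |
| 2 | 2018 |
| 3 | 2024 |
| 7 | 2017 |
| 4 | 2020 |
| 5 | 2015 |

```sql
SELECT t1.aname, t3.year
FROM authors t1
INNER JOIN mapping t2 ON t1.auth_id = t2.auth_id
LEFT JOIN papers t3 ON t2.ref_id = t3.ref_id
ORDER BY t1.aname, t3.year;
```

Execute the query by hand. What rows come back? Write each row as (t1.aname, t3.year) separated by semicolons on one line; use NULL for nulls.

Evaluate left to right. First `authors t1 INNER JOIN mapping t2` on auth_id: 3 row(s).
Then LEFT JOIN `papers t3` on ref_id: each of those 3 rows is kept; rows whose t2.ref_id has no match in t3 get NULL for t3's columns.

(Omar, 2017); (Omar, 2020); (Omar, 2020)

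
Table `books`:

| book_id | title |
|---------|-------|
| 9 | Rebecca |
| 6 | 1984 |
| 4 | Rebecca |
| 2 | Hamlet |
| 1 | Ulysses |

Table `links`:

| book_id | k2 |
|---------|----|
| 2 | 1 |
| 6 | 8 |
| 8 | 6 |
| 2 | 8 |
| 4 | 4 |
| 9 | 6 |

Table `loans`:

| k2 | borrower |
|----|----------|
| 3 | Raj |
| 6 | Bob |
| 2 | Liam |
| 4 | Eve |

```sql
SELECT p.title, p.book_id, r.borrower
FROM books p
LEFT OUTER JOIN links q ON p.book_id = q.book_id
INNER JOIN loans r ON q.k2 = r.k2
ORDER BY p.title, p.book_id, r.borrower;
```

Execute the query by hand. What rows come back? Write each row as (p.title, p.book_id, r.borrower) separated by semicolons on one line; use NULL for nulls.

Step 1 — p LEFT JOIN q on book_id → 6 row(s).
Then INNER JOIN `loans r` on k2: keep only rows whose q.k2 appears in r.

(Rebecca, 4, Eve); (Rebecca, 9, Bob)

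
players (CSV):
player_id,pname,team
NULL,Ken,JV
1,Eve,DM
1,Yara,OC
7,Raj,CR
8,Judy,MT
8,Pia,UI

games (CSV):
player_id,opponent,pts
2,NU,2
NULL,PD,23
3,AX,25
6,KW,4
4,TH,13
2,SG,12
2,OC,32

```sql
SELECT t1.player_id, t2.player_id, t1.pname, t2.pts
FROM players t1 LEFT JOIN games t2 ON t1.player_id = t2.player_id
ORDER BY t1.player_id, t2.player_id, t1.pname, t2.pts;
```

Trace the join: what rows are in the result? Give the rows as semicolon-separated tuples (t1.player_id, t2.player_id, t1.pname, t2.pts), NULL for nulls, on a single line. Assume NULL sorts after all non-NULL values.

(1, NULL, Eve, NULL); (1, NULL, Yara, NULL); (7, NULL, Raj, NULL); (8, NULL, Judy, NULL); (8, NULL, Pia, NULL); (NULL, NULL, Ken, NULL)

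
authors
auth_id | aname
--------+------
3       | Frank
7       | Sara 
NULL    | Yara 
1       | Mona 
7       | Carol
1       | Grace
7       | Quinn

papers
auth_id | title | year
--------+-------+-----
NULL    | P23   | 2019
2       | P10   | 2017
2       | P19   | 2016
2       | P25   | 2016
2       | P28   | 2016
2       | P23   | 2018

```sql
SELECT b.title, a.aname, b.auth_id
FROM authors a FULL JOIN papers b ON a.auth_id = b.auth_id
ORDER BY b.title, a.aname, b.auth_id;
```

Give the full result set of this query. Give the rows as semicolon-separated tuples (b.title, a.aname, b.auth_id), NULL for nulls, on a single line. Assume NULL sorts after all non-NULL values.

FULL OUTER JOIN keeps every row from both sides; unmatched rows get NULL for the other side's columns.
Matching on a.auth_id = b.auth_id. A NULL in a compared column never satisfies the condition.
- a row (auth_id=3): no match → kept, b columns NULL.
- a row (auth_id=7): no match → kept, b columns NULL.
- a row (auth_id=NULL): no match → kept, b columns NULL.
- a row (auth_id=1): no match → kept, b columns NULL.
- a row (auth_id=7): no match → kept, b columns NULL.
- a row (auth_id=1): no match → kept, b columns NULL.
- a row (auth_id=7): no match → kept, b columns NULL.
- 6 b row(s) had no a match → kept, a columns NULL.

(P10, NULL, 2); (P19, NULL, 2); (P23, NULL, 2); (P23, NULL, NULL); (P25, NULL, 2); (P28, NULL, 2); (NULL, Carol, NULL); (NULL, Frank, NULL); (NULL, Grace, NULL); (NULL, Mona, NULL); (NULL, Quinn, NULL); (NULL, Sara, NULL); (NULL, Yara, NULL)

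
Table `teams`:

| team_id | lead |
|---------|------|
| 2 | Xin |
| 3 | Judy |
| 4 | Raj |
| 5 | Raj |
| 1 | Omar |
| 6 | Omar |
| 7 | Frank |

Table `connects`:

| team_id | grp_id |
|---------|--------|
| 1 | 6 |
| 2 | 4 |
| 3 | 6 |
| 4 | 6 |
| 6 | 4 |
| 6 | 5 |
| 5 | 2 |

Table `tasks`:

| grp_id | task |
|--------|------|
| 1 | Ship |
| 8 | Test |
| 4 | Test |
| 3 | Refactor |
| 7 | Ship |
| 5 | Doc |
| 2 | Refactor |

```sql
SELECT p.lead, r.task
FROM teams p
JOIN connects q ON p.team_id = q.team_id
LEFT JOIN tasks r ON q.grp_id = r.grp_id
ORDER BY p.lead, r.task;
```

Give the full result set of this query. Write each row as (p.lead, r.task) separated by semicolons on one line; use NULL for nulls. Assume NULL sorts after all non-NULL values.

(Judy, NULL); (Omar, Doc); (Omar, Test); (Omar, NULL); (Raj, Refactor); (Raj, NULL); (Xin, Test)

Evaluate left to right. First `teams p INNER JOIN connects q` on team_id: 7 row(s).
Then LEFT JOIN `tasks r` on grp_id: each of those 7 rows is kept; rows whose q.grp_id has no match in r get NULL for r's columns.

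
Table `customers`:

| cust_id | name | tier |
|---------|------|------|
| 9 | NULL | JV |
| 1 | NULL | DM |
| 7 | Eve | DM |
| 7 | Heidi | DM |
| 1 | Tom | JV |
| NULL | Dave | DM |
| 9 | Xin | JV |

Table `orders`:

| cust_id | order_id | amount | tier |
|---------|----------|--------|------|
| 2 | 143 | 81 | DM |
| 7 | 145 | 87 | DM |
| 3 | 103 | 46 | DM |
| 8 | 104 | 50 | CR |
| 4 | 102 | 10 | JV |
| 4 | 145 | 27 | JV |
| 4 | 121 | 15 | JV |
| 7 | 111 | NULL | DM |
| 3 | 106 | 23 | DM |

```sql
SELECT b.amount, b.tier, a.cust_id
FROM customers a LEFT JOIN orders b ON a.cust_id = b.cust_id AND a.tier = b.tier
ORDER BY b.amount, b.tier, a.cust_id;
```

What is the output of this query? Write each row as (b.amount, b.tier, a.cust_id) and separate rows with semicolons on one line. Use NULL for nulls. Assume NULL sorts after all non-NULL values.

LEFT JOIN keeps every row from `customers`; unmatched rows get NULL for `orders`'s columns.
Matching on a.cust_id = b.cust_id AND a.tier = b.tier. A NULL in a compared column never satisfies the condition.
- a[0] cust_id=9, tier=JV → no match; kept with NULLs on the b side.
- a[1] cust_id=1, tier=DM → no match; kept with NULLs on the b side.
- a[2] cust_id=7, tier=DM → 2 match(es) in b → 2 row(s).
- a[3] cust_id=7, tier=DM → 2 match(es) in b → 2 row(s).
- a[4] cust_id=1, tier=JV → no match; kept with NULLs on the b side.
- a[5] cust_id=NULL, tier=DM → no match; kept with NULLs on the b side.
- a[6] cust_id=9, tier=JV → no match; kept with NULLs on the b side.
After projecting and ordering:
b.amount | b.tier | a.cust_id
87 | DM | 7
87 | DM | 7
NULL | DM | 7
NULL | DM | 7
NULL | NULL | 1
NULL | NULL | 1
NULL | NULL | 9
NULL | NULL | 9
NULL | NULL | NULL

(87, DM, 7); (87, DM, 7); (NULL, DM, 7); (NULL, DM, 7); (NULL, NULL, 1); (NULL, NULL, 1); (NULL, NULL, 9); (NULL, NULL, 9); (NULL, NULL, NULL)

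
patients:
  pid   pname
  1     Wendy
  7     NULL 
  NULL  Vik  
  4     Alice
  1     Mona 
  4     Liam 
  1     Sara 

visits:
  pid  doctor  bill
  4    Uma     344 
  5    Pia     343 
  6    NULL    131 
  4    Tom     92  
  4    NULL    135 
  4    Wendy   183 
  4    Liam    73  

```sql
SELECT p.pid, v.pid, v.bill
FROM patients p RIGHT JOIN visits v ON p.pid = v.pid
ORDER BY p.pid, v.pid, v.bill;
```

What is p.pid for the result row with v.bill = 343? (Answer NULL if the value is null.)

RIGHT JOIN keeps every row from `visits`; unmatched rows get NULL for `patients`'s columns.
Matching on p.pid = v.pid. A NULL in a compared column never satisfies the condition.
Matched pairs: 10; unmatched v rows kept: 2.

NULL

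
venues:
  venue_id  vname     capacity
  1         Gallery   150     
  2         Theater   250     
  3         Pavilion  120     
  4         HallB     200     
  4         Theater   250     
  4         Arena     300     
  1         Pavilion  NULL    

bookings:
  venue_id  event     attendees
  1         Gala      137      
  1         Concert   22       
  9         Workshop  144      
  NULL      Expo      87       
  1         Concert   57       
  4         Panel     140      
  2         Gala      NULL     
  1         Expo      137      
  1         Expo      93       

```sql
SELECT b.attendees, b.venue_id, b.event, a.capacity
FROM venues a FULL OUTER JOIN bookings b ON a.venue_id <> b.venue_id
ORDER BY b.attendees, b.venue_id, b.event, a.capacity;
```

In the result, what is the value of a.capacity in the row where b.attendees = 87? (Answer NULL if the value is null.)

NULL

FULL OUTER JOIN keeps every row from both sides; unmatched rows get NULL for the other side's columns.
Matching on a.venue_id <> b.venue_id. A NULL in a compared column never satisfies the condition.
- a (venue_id=1) pairs with 3 row(s) of b.
- a (venue_id=2) pairs with 7 row(s) of b.
- a (venue_id=3) pairs with 8 row(s) of b.
- a (venue_id=4) pairs with 7 row(s) of b.
- a (venue_id=4) pairs with 7 row(s) of b.
- a (venue_id=4) pairs with 7 row(s) of b.
- a (venue_id=1) pairs with 3 row(s) of b.
- 1 b row(s) had no a match → kept, a columns NULL.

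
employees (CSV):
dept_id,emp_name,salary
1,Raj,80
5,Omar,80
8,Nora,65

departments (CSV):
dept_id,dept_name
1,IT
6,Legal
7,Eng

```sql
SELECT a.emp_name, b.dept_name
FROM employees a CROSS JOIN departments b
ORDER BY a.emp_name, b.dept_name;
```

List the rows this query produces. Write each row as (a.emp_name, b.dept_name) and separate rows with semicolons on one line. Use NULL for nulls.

(Nora, Eng); (Nora, IT); (Nora, Legal); (Omar, Eng); (Omar, IT); (Omar, Legal); (Raj, Eng); (Raj, IT); (Raj, Legal)

CROSS JOIN pairs every row of `employees` with every row of `departments`: 3 × 3 = 9 rows.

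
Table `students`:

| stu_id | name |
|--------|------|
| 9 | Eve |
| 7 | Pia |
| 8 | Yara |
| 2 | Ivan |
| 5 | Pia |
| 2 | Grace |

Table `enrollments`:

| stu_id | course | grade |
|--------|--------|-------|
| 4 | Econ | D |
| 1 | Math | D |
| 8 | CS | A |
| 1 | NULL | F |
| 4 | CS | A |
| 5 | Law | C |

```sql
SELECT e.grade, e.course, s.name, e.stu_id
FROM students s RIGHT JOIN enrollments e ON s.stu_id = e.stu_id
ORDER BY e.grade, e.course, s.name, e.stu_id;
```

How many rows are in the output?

RIGHT JOIN keeps every row from `enrollments`; unmatched rows get NULL for `students`'s columns.
Matching on s.stu_id = e.stu_id.
Matched pairs: 2; unmatched e rows kept: 4.
Total: 2 matched + 4 padded = 6 rows.

6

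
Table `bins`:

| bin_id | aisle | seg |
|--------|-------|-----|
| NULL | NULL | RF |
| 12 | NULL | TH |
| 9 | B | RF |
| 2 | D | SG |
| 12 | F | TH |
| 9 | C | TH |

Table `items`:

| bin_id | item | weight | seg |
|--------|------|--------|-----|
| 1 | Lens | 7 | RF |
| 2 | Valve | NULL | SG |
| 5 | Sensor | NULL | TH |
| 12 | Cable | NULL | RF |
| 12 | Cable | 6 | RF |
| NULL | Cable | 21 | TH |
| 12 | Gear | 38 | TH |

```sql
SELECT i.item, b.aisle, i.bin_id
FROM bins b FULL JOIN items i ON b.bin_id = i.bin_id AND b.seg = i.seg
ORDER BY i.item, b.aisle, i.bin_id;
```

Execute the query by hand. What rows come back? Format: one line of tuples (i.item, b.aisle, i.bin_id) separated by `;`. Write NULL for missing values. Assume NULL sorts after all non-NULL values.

(Cable, NULL, 12); (Cable, NULL, 12); (Cable, NULL, NULL); (Gear, F, 12); (Gear, NULL, 12); (Lens, NULL, 1); (Sensor, NULL, 5); (Valve, D, 2); (NULL, B, NULL); (NULL, C, NULL); (NULL, NULL, NULL)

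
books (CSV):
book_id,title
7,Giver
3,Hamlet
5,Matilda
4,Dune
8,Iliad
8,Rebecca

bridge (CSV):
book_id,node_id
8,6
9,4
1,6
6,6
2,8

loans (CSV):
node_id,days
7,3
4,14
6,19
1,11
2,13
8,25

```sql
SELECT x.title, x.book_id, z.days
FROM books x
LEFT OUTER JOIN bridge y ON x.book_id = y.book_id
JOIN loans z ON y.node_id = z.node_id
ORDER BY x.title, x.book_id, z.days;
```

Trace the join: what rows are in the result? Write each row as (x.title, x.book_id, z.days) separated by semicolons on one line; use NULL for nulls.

Step 1 — x LEFT JOIN y on book_id → 6 row(s).
Then INNER JOIN `loans z` on node_id: keep only rows whose y.node_id appears in z.

(Iliad, 8, 19); (Rebecca, 8, 19)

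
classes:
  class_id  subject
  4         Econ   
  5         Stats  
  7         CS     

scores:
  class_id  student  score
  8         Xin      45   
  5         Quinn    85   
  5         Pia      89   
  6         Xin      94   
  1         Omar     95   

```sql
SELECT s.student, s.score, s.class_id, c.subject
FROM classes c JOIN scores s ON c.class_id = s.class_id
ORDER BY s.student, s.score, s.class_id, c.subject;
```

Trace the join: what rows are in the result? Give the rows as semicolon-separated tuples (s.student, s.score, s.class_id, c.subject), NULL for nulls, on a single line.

(Pia, 89, 5, Stats); (Quinn, 85, 5, Stats)

INNER JOIN keeps only pairs where the ON condition holds.
Matching on c.class_id = s.class_id.
- c[0] class_id=4 → no match; dropped.
- c[1] class_id=5 → 2 match(es) in s → 2 row(s).
- c[2] class_id=7 → no match; dropped.
After projecting and ordering:
s.student | s.score | s.class_id | c.subject
Pia | 89 | 5 | Stats
Quinn | 85 | 5 | Stats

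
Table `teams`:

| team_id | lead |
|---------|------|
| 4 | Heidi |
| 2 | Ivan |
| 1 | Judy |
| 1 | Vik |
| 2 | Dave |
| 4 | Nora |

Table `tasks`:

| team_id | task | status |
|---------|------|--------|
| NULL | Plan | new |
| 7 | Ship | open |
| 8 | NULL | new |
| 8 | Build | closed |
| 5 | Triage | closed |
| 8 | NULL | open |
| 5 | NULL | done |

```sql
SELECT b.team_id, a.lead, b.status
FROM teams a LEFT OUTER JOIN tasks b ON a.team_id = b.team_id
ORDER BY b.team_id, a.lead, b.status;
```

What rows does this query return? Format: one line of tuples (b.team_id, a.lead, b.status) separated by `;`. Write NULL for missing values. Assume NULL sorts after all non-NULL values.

LEFT JOIN keeps every row from `teams`; unmatched rows get NULL for `tasks`'s columns.
Matching on a.team_id = b.team_id. A NULL in a compared column never satisfies the condition.
- team_id=4: no b row matches, row kept with b columns NULL.
- team_id=2: no b row matches, row kept with b columns NULL.
- team_id=1: no b row matches, row kept with b columns NULL.
- team_id=1: no b row matches, row kept with b columns NULL.
- team_id=2: no b row matches, row kept with b columns NULL.
- team_id=4: no b row matches, row kept with b columns NULL.
After projecting and ordering:
b.team_id | a.lead | b.status
NULL | Dave | NULL
NULL | Heidi | NULL
NULL | Ivan | NULL
NULL | Judy | NULL
NULL | Nora | NULL
NULL | Vik | NULL

(NULL, Dave, NULL); (NULL, Heidi, NULL); (NULL, Ivan, NULL); (NULL, Judy, NULL); (NULL, Nora, NULL); (NULL, Vik, NULL)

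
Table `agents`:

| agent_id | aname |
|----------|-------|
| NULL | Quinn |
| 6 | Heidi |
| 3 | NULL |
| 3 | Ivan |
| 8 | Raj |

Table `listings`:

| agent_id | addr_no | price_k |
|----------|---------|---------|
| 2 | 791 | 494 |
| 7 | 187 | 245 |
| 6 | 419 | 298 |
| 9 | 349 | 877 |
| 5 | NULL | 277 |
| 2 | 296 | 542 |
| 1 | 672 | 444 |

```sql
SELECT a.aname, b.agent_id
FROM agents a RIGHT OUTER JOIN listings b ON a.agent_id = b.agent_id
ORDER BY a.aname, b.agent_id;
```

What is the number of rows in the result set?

7

RIGHT JOIN keeps every row from `listings`; unmatched rows get NULL for `agents`'s columns.
Matching on a.agent_id = b.agent_id. A NULL in a compared column never satisfies the condition.
- a row (agent_id=NULL): no match.
- a row (agent_id=6): matches 1 b row(s) → 1 output row(s).
- a row (agent_id=3): no match.
- a row (agent_id=3): no match.
- a row (agent_id=8): no match.
- 6 b row(s) had no a match → kept, a columns NULL.
Total: 1 matched + 6 padded = 7 rows.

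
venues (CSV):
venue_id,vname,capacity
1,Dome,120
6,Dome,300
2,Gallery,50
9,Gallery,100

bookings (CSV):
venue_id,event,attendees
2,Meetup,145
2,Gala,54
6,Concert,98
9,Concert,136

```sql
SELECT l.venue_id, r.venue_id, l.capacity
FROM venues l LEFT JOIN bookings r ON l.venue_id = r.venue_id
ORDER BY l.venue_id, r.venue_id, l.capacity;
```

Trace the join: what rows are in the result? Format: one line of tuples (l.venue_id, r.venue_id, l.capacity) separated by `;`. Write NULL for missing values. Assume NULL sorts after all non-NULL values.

(1, NULL, 120); (2, 2, 50); (2, 2, 50); (6, 6, 300); (9, 9, 100)

LEFT JOIN keeps every row from `venues`; unmatched rows get NULL for `bookings`'s columns.
Matching on l.venue_id = r.venue_id.
- l (venue_id=1) has no partner → padded with NULL.
- l (venue_id=6) pairs with 1 row(s) of r.
- l (venue_id=2) pairs with 2 row(s) of r.
- l (venue_id=9) pairs with 1 row(s) of r.
After projecting and ordering:
l.venue_id | r.venue_id | l.capacity
1 | NULL | 120
2 | 2 | 50
2 | 2 | 50
6 | 6 | 300
9 | 9 | 100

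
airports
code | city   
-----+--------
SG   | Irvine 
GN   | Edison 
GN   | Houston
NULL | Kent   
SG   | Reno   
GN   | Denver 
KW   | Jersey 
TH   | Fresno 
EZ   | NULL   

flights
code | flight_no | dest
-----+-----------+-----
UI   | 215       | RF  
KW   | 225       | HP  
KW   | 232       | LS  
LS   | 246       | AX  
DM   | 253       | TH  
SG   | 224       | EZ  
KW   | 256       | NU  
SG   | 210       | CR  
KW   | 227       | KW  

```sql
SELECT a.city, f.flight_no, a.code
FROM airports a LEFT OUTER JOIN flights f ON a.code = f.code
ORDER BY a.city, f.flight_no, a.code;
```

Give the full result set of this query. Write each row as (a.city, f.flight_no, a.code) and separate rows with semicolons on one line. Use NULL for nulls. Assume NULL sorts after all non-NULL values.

LEFT JOIN keeps every row from `airports`; unmatched rows get NULL for `flights`'s columns.
Matching on a.code = f.code. A NULL in a compared column never satisfies the condition.
- a[0] code=SG → 2 match(es) in f → 2 row(s).
- a[1] code=GN → no match; kept with NULLs on the f side.
- a[2] code=GN → no match; kept with NULLs on the f side.
- a[3] code=NULL → no match; kept with NULLs on the f side.
- a[4] code=SG → 2 match(es) in f → 2 row(s).
- a[5] code=GN → no match; kept with NULLs on the f side.
- a[6] code=KW → 4 match(es) in f → 4 row(s).
- a[7] code=TH → no match; kept with NULLs on the f side.
- a[8] code=EZ → no match; kept with NULLs on the f side.

(Denver, NULL, GN); (Edison, NULL, GN); (Fresno, NULL, TH); (Houston, NULL, GN); (Irvine, 210, SG); (Irvine, 224, SG); (Jersey, 225, KW); (Jersey, 227, KW); (Jersey, 232, KW); (Jersey, 256, KW); (Kent, NULL, NULL); (Reno, 210, SG); (Reno, 224, SG); (NULL, NULL, EZ)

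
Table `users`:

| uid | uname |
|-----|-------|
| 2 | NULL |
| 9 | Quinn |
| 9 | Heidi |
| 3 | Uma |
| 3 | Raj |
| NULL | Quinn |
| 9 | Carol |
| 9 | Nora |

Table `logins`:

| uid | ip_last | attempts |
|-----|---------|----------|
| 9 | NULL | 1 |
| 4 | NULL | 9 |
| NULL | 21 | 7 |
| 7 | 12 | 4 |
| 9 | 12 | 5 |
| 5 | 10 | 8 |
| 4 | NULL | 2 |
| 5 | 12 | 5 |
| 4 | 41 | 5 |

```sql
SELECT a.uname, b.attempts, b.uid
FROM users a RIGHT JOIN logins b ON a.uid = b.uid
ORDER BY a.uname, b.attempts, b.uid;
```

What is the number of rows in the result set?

15

RIGHT JOIN keeps every row from `logins`; unmatched rows get NULL for `users`'s columns.
Matching on a.uid = b.uid. A NULL in a compared column never satisfies the condition.
- a[0] uid=2 → no match.
- a[1] uid=9 → 2 match(es) in b → 2 row(s).
- a[2] uid=9 → 2 match(es) in b → 2 row(s).
- a[3] uid=3 → no match.
- a[4] uid=3 → no match.
- a[5] uid=NULL → no match.
- a[6] uid=9 → 2 match(es) in b → 2 row(s).
- a[7] uid=9 → 2 match(es) in b → 2 row(s).
- 7 b row(s) had no a match → kept, a columns NULL.
Total: 8 matched + 7 padded = 15 rows.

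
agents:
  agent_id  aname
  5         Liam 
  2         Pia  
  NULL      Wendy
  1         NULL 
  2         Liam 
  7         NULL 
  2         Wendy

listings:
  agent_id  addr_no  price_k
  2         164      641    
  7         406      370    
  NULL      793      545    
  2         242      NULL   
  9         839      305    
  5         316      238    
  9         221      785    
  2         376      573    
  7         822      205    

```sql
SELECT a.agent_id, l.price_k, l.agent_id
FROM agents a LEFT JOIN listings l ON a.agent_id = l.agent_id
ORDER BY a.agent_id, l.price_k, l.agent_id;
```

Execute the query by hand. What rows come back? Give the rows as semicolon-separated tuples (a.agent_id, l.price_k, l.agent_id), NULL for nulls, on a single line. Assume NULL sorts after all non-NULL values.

(1, NULL, NULL); (2, 573, 2); (2, 573, 2); (2, 573, 2); (2, 641, 2); (2, 641, 2); (2, 641, 2); (2, NULL, 2); (2, NULL, 2); (2, NULL, 2); (5, 238, 5); (7, 205, 7); (7, 370, 7); (NULL, NULL, NULL)

LEFT JOIN keeps every row from `agents`; unmatched rows get NULL for `listings`'s columns.
Matching on a.agent_id = l.agent_id. A NULL in a compared column never satisfies the condition.
- a[0] agent_id=5 → 1 match(es) in l → 1 row(s).
- a[1] agent_id=2 → 3 match(es) in l → 3 row(s).
- a[2] agent_id=NULL → no match; kept with NULLs on the l side.
- a[3] agent_id=1 → no match; kept with NULLs on the l side.
- a[4] agent_id=2 → 3 match(es) in l → 3 row(s).
- a[5] agent_id=7 → 2 match(es) in l → 2 row(s).
- a[6] agent_id=2 → 3 match(es) in l → 3 row(s).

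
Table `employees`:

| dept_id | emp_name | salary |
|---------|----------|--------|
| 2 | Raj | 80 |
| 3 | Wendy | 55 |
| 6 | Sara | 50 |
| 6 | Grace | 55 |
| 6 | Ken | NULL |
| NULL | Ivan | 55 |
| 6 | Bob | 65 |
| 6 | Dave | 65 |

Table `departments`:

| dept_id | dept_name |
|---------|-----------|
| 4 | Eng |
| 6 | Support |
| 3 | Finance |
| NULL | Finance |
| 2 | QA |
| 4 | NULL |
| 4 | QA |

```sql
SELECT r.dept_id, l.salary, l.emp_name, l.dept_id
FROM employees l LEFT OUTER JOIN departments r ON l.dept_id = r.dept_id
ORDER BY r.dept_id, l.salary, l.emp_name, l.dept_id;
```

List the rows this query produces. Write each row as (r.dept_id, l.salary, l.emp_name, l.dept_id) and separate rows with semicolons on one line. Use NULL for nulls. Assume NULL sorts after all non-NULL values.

(2, 80, Raj, 2); (3, 55, Wendy, 3); (6, 50, Sara, 6); (6, 55, Grace, 6); (6, 65, Bob, 6); (6, 65, Dave, 6); (6, NULL, Ken, 6); (NULL, 55, Ivan, NULL)

LEFT JOIN keeps every row from `employees`; unmatched rows get NULL for `departments`'s columns.
Matching on l.dept_id = r.dept_id. A NULL in a compared column never satisfies the condition.
- l row (dept_id=2): matches 1 r row(s) → 1 output row(s).
- l row (dept_id=3): matches 1 r row(s) → 1 output row(s).
- l row (dept_id=6): matches 1 r row(s) → 1 output row(s).
- l row (dept_id=6): matches 1 r row(s) → 1 output row(s).
- l row (dept_id=6): matches 1 r row(s) → 1 output row(s).
- l row (dept_id=NULL): no match → kept, r columns NULL.
- l row (dept_id=6): matches 1 r row(s) → 1 output row(s).
- l row (dept_id=6): matches 1 r row(s) → 1 output row(s).
After projecting and ordering:
r.dept_id | l.salary | l.emp_name | l.dept_id
2 | 80 | Raj | 2
3 | 55 | Wendy | 3
6 | 50 | Sara | 6
6 | 55 | Grace | 6
6 | 65 | Bob | 6
6 | 65 | Dave | 6
6 | NULL | Ken | 6
NULL | 55 | Ivan | NULL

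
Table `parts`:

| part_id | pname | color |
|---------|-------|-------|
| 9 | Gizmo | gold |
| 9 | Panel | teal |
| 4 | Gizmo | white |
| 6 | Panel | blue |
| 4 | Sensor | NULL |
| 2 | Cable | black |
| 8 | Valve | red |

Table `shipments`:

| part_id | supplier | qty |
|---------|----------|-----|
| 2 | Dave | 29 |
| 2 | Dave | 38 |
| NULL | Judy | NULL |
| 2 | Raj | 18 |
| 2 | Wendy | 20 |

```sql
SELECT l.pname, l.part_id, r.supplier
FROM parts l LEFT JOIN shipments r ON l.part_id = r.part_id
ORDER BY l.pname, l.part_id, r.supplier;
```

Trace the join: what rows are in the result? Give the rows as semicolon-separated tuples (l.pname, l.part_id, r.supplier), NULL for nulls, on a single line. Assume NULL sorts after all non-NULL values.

LEFT JOIN keeps every row from `parts`; unmatched rows get NULL for `shipments`'s columns.
Matching on l.part_id = r.part_id. A NULL in a compared column never satisfies the condition.
Matched pairs: 4; unmatched l rows kept: 6.

(Cable, 2, Dave); (Cable, 2, Dave); (Cable, 2, Raj); (Cable, 2, Wendy); (Gizmo, 4, NULL); (Gizmo, 9, NULL); (Panel, 6, NULL); (Panel, 9, NULL); (Sensor, 4, NULL); (Valve, 8, NULL)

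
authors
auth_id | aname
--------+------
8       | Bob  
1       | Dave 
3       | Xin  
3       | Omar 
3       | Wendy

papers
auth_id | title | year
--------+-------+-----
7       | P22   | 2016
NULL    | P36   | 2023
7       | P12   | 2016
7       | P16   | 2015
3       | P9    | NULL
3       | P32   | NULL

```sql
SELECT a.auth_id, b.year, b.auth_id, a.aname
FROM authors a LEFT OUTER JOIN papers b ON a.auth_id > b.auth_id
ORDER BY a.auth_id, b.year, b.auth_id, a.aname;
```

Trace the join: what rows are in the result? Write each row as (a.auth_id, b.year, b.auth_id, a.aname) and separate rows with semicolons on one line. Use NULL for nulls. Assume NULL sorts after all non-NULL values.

(1, NULL, NULL, Dave); (3, NULL, NULL, Omar); (3, NULL, NULL, Wendy); (3, NULL, NULL, Xin); (8, 2015, 7, Bob); (8, 2016, 7, Bob); (8, 2016, 7, Bob); (8, NULL, 3, Bob); (8, NULL, 3, Bob)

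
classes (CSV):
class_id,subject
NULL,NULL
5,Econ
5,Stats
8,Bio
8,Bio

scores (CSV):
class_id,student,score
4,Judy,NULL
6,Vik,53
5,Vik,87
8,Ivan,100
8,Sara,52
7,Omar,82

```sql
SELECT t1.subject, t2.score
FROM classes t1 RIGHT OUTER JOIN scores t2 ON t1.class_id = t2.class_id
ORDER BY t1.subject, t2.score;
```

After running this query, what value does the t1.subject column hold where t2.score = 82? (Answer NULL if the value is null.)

RIGHT JOIN keeps every row from `scores`; unmatched rows get NULL for `classes`'s columns.
Matching on t1.class_id = t2.class_id. A NULL in a compared column never satisfies the condition.
- t1 row (class_id=NULL): no match.
- t1 row (class_id=5): matches 1 t2 row(s) → 1 output row(s).
- t1 row (class_id=5): matches 1 t2 row(s) → 1 output row(s).
- t1 row (class_id=8): matches 2 t2 row(s) → 2 output row(s).
- t1 row (class_id=8): matches 2 t2 row(s) → 2 output row(s).
- plus 3 unmatched t2 row(s), each kept with NULL t1 columns.

NULL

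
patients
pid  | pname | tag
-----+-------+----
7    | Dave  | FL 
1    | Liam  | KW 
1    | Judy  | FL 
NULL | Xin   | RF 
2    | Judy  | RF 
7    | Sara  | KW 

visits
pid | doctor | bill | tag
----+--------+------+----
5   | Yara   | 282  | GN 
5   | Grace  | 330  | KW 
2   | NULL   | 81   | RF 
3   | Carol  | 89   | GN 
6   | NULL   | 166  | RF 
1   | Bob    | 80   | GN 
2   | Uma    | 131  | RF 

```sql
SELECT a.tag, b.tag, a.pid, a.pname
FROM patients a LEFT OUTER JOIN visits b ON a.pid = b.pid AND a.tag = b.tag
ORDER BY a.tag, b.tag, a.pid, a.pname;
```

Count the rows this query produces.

7

LEFT JOIN keeps every row from `patients`; unmatched rows get NULL for `visits`'s columns.
Matching on a.pid = b.pid AND a.tag = b.tag. A NULL in a compared column never satisfies the condition.
- a row (pid=7, tag=FL): no match → kept, b columns NULL.
- a row (pid=1, tag=KW): no match → kept, b columns NULL.
- a row (pid=1, tag=FL): no match → kept, b columns NULL.
- a row (pid=NULL, tag=RF): no match → kept, b columns NULL.
- a row (pid=2, tag=RF): matches 2 b row(s) → 2 output row(s).
- a row (pid=7, tag=KW): no match → kept, b columns NULL.
Total: 2 matched + 5 padded = 7 rows.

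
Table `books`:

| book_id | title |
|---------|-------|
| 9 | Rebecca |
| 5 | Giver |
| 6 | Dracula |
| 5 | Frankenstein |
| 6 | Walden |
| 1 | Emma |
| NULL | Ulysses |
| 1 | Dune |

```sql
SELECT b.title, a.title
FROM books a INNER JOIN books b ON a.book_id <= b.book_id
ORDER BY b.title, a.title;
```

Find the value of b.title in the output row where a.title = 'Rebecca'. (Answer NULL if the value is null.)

Rebecca

INNER JOIN keeps only pairs where the ON condition holds.
Matching on a.book_id <= b.book_id. A NULL in a compared column never satisfies the condition.
- a (book_id=9) pairs with 1 row(s) of b.
- a (book_id=5) pairs with 5 row(s) of b.
- a (book_id=6) pairs with 3 row(s) of b.
- a (book_id=5) pairs with 5 row(s) of b.
- a (book_id=6) pairs with 3 row(s) of b.
- a (book_id=1) pairs with 7 row(s) of b.
- a (book_id=NULL) has no partner → excluded.
- a (book_id=1) pairs with 7 row(s) of b.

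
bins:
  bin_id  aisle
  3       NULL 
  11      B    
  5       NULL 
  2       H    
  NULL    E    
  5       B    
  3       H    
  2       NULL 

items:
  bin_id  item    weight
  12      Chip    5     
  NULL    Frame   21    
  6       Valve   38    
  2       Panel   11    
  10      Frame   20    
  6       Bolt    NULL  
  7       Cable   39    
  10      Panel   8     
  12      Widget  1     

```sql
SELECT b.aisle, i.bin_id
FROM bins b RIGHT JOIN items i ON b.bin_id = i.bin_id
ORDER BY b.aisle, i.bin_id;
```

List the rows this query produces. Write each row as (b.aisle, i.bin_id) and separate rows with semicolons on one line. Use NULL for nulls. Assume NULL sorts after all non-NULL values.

RIGHT JOIN keeps every row from `items`; unmatched rows get NULL for `bins`'s columns.
Matching on b.bin_id = i.bin_id. A NULL in a compared column never satisfies the condition.
Matched pairs: 2; unmatched i rows kept: 8.

(H, 2); (NULL, 2); (NULL, 6); (NULL, 6); (NULL, 7); (NULL, 10); (NULL, 10); (NULL, 12); (NULL, 12); (NULL, NULL)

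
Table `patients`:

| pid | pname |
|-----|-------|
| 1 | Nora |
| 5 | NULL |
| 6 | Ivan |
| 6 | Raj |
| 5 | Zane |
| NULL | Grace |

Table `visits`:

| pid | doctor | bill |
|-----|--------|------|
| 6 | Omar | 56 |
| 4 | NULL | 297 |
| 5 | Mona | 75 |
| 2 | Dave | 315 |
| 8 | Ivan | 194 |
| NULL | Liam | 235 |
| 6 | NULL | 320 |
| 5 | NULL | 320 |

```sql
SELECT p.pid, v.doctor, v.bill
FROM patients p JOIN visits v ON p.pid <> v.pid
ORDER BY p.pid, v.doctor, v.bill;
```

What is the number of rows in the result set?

INNER JOIN keeps only pairs where the ON condition holds.
Matching on p.pid <> v.pid. A NULL in a compared column never satisfies the condition.
- p[0] pid=1 → 7 match(es) in v → 7 row(s).
- p[1] pid=5 → 5 match(es) in v → 5 row(s).
- p[2] pid=6 → 5 match(es) in v → 5 row(s).
- p[3] pid=6 → 5 match(es) in v → 5 row(s).
- p[4] pid=5 → 5 match(es) in v → 5 row(s).
- p[5] pid=NULL → no match; dropped.
Total: 27 rows.

27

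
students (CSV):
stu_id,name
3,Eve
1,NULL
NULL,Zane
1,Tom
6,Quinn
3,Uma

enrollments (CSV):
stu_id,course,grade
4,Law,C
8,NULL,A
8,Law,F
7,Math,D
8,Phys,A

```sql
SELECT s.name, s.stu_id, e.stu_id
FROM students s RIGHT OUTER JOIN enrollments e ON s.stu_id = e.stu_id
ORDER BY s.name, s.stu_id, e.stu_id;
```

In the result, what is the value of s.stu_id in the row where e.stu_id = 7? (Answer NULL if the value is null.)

NULL

RIGHT JOIN keeps every row from `enrollments`; unmatched rows get NULL for `students`'s columns.
Matching on s.stu_id = e.stu_id. A NULL in a compared column never satisfies the condition.
- s (stu_id=3) has no partner in e.
- s (stu_id=1) has no partner in e.
- s (stu_id=NULL) has no partner in e.
- s (stu_id=1) has no partner in e.
- s (stu_id=6) has no partner in e.
- s (stu_id=3) has no partner in e.
- 5 row(s) from e found no s partner → padded with NULL.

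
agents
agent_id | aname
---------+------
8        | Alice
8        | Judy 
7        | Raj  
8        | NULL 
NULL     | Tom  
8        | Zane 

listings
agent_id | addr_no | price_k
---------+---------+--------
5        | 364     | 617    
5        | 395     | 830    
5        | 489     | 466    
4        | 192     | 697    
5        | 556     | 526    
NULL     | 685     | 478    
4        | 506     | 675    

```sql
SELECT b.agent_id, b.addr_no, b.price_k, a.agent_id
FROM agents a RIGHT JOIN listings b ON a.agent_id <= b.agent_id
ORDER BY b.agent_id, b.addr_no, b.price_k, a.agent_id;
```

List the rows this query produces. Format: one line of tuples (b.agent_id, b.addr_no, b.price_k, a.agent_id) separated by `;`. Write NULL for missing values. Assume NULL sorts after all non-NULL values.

(4, 192, 697, NULL); (4, 506, 675, NULL); (5, 364, 617, NULL); (5, 395, 830, NULL); (5, 489, 466, NULL); (5, 556, 526, NULL); (NULL, 685, 478, NULL)

RIGHT JOIN keeps every row from `listings`; unmatched rows get NULL for `agents`'s columns.
Matching on a.agent_id <= b.agent_id. A NULL in a compared column never satisfies the condition.
Matched pairs: 0; unmatched b rows kept: 7.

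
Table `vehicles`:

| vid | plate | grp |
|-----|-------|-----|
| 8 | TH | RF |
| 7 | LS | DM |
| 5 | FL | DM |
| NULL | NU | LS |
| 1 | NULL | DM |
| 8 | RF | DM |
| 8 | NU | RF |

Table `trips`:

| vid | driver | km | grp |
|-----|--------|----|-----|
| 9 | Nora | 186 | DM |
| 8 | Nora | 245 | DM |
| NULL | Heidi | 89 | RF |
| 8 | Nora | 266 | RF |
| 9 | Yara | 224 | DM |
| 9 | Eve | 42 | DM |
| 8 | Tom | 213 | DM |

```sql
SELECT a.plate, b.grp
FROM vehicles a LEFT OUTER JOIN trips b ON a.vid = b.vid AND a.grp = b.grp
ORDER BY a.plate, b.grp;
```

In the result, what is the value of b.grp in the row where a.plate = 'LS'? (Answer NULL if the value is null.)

LEFT JOIN keeps every row from `vehicles`; unmatched rows get NULL for `trips`'s columns.
Matching on a.vid = b.vid AND a.grp = b.grp. A NULL in a compared column never satisfies the condition.
- vid=8, grp=RF: 1 matching b row(s), so 1 row(s) emitted.
- vid=7, grp=DM: no b row matches, row kept with b columns NULL.
- vid=5, grp=DM: no b row matches, row kept with b columns NULL.
- vid=NULL, grp=LS: no b row matches, row kept with b columns NULL.
- vid=1, grp=DM: no b row matches, row kept with b columns NULL.
- vid=8, grp=DM: 2 matching b row(s), so 2 row(s) emitted.
- vid=8, grp=RF: 1 matching b row(s), so 1 row(s) emitted.

NULL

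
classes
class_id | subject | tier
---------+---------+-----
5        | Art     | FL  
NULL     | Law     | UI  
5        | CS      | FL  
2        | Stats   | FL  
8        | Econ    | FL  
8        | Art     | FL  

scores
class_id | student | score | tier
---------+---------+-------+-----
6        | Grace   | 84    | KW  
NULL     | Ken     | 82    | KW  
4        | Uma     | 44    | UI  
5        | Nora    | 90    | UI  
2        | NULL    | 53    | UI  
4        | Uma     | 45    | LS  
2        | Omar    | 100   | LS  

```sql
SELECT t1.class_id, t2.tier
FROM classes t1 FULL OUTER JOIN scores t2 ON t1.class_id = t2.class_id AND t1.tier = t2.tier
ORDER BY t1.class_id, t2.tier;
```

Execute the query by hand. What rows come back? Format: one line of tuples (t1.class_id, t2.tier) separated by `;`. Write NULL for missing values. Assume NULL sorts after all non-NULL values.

(2, NULL); (5, NULL); (5, NULL); (8, NULL); (8, NULL); (NULL, KW); (NULL, KW); (NULL, LS); (NULL, LS); (NULL, UI); (NULL, UI); (NULL, UI); (NULL, NULL)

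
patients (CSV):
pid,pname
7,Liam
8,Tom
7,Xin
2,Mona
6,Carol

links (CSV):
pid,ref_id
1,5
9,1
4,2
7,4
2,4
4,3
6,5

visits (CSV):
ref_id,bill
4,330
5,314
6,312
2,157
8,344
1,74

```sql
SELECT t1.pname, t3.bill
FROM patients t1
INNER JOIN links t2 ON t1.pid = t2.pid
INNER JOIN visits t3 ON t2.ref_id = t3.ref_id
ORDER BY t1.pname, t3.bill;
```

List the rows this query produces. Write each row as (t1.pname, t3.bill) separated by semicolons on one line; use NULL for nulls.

(Carol, 314); (Liam, 330); (Mona, 330); (Xin, 330)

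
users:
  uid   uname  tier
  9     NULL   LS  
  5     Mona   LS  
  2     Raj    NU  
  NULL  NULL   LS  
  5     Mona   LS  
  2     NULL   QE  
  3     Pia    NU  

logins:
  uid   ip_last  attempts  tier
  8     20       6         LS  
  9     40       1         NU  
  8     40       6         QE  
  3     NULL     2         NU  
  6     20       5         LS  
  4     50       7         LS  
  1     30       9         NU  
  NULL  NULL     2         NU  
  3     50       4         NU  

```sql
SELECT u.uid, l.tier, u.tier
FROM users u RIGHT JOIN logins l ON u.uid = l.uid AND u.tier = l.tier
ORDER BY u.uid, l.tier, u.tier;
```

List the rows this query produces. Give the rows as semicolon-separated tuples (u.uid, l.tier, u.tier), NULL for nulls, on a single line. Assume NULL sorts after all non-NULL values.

(3, NU, NU); (3, NU, NU); (NULL, LS, NULL); (NULL, LS, NULL); (NULL, LS, NULL); (NULL, NU, NULL); (NULL, NU, NULL); (NULL, NU, NULL); (NULL, QE, NULL)

RIGHT JOIN keeps every row from `logins`; unmatched rows get NULL for `users`'s columns.
Matching on u.uid = l.uid AND u.tier = l.tier. A NULL in a compared column never satisfies the condition.
- uid=9, tier=LS: no matching l row.
- uid=5, tier=LS: no matching l row.
- uid=2, tier=NU: no matching l row.
- uid=NULL, tier=LS: no matching l row.
- uid=5, tier=LS: no matching l row.
- uid=2, tier=QE: no matching l row.
- uid=3, tier=NU: 2 matching l row(s), so 2 row(s) emitted.
- 7 l row(s) had no u match → kept, u columns NULL.
After projecting and ordering:
u.uid | l.tier | u.tier
3 | NU | NU
3 | NU | NU
NULL | LS | NULL
NULL | LS | NULL
NULL | LS | NULL
NULL | NU | NULL
NULL | NU | NULL
NULL | NU | NULL
NULL | QE | NULL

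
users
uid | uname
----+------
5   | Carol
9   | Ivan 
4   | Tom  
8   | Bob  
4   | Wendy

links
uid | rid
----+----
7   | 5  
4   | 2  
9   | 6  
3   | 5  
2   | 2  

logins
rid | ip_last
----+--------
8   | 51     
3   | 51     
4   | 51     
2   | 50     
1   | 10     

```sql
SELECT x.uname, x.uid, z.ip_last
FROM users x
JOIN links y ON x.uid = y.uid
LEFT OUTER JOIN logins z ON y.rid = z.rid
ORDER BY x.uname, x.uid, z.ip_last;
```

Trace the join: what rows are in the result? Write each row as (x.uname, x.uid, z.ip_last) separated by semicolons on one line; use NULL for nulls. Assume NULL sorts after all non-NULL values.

(Ivan, 9, NULL); (Tom, 4, 50); (Wendy, 4, 50)

Step 1 — x INNER JOIN y on uid → 3 row(s).
Then LEFT JOIN `logins z` on rid: each of those 3 rows is kept; rows whose y.rid has no match in z get NULL for z's columns.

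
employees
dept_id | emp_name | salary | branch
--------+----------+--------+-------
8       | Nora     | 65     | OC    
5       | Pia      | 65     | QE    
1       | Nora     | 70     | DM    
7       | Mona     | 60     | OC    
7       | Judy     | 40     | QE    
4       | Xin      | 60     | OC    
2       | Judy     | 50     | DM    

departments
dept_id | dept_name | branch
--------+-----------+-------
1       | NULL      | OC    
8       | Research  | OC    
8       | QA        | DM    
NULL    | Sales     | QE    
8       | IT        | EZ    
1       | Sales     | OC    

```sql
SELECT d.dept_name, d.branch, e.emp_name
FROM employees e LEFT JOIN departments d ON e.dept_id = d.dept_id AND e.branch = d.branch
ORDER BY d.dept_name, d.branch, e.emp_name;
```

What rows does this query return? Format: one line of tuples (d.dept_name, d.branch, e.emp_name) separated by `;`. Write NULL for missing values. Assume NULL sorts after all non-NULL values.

(Research, OC, Nora); (NULL, NULL, Judy); (NULL, NULL, Judy); (NULL, NULL, Mona); (NULL, NULL, Nora); (NULL, NULL, Pia); (NULL, NULL, Xin)

LEFT JOIN keeps every row from `employees`; unmatched rows get NULL for `departments`'s columns.
Matching on e.dept_id = d.dept_id AND e.branch = d.branch. A NULL in a compared column never satisfies the condition.
Matched pairs: 1; unmatched e rows kept: 6.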